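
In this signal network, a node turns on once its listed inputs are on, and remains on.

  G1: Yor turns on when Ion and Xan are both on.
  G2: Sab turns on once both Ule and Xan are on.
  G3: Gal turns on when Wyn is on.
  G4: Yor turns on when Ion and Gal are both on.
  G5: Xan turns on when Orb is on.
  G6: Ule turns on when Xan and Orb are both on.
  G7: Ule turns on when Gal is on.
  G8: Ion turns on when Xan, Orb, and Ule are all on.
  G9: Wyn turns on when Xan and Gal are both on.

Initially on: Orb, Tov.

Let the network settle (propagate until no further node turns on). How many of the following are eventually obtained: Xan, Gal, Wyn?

Orb is on, so Xan turns on (G5).
Xan: reached.
Gal would need Wyn (G3), but Wyn never turns on.
Wyn would need Xan and Gal (G9), but Gal never turns on.
Reached: Xan — 1 of the 3.

1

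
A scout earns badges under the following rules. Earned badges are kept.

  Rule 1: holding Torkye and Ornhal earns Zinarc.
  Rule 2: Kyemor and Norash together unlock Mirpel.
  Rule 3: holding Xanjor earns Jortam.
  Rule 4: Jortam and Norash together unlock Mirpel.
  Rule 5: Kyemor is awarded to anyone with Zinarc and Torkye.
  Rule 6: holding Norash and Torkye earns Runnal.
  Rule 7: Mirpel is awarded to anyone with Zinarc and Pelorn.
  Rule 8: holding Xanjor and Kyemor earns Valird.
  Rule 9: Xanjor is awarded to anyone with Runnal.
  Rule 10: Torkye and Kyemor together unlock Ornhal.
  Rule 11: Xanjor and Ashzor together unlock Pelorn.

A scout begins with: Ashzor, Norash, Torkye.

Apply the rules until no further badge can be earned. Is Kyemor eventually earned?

Kyemor would need Zinarc and Torkye (Rule 5), but Zinarc is never earned.

No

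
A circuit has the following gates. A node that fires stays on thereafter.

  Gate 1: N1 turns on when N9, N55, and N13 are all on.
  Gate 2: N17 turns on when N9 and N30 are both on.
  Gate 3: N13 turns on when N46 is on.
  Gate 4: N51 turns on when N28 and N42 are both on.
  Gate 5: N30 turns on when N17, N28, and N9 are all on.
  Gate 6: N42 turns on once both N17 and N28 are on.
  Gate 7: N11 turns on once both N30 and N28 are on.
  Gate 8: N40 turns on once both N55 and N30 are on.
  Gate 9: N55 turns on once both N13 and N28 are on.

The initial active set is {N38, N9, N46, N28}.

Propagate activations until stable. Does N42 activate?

No

N42 would need N17 and N28 (Gate 6), but N17 never turns on.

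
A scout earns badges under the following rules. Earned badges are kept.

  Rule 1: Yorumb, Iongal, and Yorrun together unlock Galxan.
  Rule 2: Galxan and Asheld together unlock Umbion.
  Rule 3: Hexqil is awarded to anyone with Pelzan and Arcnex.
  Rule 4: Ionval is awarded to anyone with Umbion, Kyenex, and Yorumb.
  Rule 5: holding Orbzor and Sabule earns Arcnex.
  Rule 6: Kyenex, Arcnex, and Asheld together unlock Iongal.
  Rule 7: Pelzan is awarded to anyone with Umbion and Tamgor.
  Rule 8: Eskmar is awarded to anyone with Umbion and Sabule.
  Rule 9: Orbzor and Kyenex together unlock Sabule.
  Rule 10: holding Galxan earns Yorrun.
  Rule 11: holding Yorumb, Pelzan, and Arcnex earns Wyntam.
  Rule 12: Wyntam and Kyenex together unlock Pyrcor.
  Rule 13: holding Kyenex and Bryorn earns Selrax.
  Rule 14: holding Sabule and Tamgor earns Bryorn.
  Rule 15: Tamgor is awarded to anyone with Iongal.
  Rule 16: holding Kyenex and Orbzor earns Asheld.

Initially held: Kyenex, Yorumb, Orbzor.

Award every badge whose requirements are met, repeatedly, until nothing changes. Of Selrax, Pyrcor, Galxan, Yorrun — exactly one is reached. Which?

With Orbzor and Kyenex, Sabule is earned (Rule 9).
With Kyenex and Orbzor, Asheld is earned (Rule 16).
With Orbzor and Sabule, Arcnex is earned (Rule 5).
With Kyenex, Arcnex, and Asheld, Iongal is earned (Rule 6).
With Iongal, Tamgor is earned (Rule 15).
With Sabule and Tamgor, Bryorn is earned (Rule 14).
With Kyenex and Bryorn, Selrax is earned (Rule 13).
Yorrun would need Galxan (Rule 10), but Galxan is never earned. Galxan would need Yorumb, Iongal, and Yorrun (Rule 1), but Yorrun is never earned. Pyrcor would need Wyntam and Kyenex (Rule 12), but Wyntam is never earned.

Selrax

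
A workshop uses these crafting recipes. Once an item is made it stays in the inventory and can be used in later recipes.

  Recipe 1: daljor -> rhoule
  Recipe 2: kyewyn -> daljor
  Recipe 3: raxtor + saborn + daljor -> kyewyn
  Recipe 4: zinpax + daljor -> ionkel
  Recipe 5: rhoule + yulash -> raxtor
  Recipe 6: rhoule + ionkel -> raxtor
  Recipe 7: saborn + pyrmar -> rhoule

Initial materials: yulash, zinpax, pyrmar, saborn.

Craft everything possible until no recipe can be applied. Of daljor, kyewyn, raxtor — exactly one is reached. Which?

raxtor

Using Recipe 7, saborn and pyrmar make rhoule.
Using Recipe 5, rhoule and yulash make raxtor.
daljor would need kyewyn (Recipe 2), but kyewyn is never obtained. kyewyn would need raxtor, saborn, and daljor (Recipe 3), but daljor is never obtained.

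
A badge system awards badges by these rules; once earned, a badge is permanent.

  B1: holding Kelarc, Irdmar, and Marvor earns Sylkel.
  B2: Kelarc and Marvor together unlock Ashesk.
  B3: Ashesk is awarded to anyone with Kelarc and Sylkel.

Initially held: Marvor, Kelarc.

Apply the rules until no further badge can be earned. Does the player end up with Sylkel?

Sylkel would need Kelarc, Irdmar, and Marvor (B1), but Irdmar is never earned.

No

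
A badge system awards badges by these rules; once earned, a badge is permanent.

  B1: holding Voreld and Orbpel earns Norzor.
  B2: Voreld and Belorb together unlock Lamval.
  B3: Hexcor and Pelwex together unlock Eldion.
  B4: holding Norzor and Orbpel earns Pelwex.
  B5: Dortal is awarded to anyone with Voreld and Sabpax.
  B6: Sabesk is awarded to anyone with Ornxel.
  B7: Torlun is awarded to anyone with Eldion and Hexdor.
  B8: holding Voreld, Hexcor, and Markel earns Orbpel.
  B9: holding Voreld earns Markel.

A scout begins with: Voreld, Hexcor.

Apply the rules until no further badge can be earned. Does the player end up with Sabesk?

No

Sabesk would need Ornxel (B6), but Ornxel is never earned.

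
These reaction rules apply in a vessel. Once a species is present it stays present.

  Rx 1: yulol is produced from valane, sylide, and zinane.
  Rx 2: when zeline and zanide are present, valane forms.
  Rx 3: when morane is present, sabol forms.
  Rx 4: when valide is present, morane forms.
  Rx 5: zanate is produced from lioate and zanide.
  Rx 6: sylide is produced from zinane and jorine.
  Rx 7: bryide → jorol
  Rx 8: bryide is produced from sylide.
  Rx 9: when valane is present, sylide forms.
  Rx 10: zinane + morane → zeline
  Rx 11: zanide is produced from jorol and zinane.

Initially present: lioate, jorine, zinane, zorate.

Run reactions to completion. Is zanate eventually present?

Yes

zinane and jorine present → sylide forms (Rx 6).
sylide present → bryide forms (Rx 8).
bryide present → jorol forms (Rx 7).
jorol and zinane present → zanide forms (Rx 11).
lioate and zanide present → zanate forms (Rx 5).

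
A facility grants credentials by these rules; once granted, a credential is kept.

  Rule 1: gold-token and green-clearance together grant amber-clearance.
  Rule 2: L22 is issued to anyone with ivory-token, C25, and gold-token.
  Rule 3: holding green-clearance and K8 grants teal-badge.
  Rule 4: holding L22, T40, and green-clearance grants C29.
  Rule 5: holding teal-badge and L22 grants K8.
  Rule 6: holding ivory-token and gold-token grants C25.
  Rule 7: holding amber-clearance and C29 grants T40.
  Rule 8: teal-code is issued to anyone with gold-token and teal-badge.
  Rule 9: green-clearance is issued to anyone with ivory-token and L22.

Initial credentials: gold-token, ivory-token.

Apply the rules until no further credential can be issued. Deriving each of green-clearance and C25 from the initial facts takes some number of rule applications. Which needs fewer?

C25: Holding ivory-token and gold-token grants C25 (Rule 6). [1 rule application]
green-clearance: Holding ivory-token and gold-token grants C25 (Rule 6). Holding ivory-token, C25, and gold-token grants L22 (Rule 2). Holding ivory-token and L22 grants green-clearance (Rule 9). [3 rule applications]
C25 needs fewer.

C25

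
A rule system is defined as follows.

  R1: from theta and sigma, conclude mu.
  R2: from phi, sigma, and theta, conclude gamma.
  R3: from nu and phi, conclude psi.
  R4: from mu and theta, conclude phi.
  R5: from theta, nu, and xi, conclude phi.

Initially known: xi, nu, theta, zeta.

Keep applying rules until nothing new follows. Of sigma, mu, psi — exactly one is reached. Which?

theta, nu, and xi hold, so phi follows (R5).
nu and phi hold, so psi follows (R3).
No rule produces sigma, and it is not given. mu would need theta and sigma (R1), but sigma is never established.

psi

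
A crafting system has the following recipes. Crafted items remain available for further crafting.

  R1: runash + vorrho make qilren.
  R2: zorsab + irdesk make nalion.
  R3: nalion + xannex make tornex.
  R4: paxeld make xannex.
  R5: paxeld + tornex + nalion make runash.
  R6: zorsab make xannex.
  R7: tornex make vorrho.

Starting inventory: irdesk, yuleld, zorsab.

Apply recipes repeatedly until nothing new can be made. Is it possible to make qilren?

No

qilren would need runash and vorrho (R1), but runash is never obtained.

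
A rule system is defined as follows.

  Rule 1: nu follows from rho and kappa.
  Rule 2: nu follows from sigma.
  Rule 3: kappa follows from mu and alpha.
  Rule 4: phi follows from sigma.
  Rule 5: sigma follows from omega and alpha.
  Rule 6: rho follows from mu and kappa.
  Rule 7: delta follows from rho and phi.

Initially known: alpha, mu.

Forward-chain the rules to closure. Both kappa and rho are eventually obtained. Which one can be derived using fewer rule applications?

kappa

kappa: mu and alpha hold, so kappa follows (Rule 3). [1 rule application]
rho: mu and alpha hold, so kappa follows (Rule 3). mu and kappa hold, so rho follows (Rule 6). [2 rule applications]
kappa needs fewer.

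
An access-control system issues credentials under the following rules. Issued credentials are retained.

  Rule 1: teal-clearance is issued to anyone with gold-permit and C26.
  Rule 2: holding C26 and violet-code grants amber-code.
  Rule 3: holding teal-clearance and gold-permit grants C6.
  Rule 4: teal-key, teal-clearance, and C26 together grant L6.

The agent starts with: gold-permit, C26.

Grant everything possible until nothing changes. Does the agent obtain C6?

Yes

Holding gold-permit and C26 grants teal-clearance (Rule 1).
Holding teal-clearance and gold-permit grants C6 (Rule 3).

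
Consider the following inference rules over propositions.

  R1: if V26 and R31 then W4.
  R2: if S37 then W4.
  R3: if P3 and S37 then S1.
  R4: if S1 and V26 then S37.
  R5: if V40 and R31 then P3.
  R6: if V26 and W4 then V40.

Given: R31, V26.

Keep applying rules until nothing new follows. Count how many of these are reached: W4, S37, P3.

2

V26 and R31 hold, so W4 follows (R1).
V26 and W4 hold, so V40 follows (R6).
From V40 and R31, R5 gives P3.
W4: reached.
S37 would need S1 and V26 (R4), but S1 is never established.
P3: reached.
Reached: W4 and P3 — 2 of the 3.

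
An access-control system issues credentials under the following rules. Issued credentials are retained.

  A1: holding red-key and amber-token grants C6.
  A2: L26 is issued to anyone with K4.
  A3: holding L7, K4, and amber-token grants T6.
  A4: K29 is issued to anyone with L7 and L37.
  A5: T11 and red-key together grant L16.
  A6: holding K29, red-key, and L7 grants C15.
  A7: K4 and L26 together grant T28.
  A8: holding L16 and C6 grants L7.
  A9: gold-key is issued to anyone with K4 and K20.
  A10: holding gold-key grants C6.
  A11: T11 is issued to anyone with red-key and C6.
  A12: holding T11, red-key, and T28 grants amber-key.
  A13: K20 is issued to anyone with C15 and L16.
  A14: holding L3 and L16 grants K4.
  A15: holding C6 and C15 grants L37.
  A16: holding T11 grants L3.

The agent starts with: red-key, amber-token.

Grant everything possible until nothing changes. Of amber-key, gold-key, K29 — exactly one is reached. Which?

amber-key

Holding red-key and amber-token grants C6 (A1).
Holding red-key and C6 grants T11 (A11).
Holding T11 and red-key grants L16 (A5).
Holding T11 grants L3 (A16).
Holding L3 and L16 grants K4 (A14).
Holding K4 grants L26 (A2).
Holding K4 and L26 grants T28 (A7).
Holding T11, red-key, and T28 grants amber-key (A12).
gold-key would need K4 and K20 (A9), but K20 is never granted. K29 would need L7 and L37 (A4), but L37 is never granted.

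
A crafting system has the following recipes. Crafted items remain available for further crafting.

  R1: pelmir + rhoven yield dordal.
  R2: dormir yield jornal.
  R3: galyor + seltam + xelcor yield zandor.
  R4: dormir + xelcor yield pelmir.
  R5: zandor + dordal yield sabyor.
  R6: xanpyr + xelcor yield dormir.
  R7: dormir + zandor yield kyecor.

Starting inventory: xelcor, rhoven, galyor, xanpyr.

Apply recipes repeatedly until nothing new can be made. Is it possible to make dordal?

Yes

Using R6, xanpyr and xelcor make dormir.
dormir + xelcor → pelmir (R4).
pelmir + rhoven → dordal (R1).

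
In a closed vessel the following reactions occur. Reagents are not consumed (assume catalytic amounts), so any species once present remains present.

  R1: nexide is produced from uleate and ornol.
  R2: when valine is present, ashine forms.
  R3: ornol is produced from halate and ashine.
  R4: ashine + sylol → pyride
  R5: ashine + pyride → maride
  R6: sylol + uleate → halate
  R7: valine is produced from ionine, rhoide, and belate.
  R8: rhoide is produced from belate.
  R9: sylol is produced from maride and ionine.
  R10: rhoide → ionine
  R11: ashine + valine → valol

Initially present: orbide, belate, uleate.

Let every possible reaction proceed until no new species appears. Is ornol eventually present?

ornol would need halate and ashine (R3), but halate never forms.

No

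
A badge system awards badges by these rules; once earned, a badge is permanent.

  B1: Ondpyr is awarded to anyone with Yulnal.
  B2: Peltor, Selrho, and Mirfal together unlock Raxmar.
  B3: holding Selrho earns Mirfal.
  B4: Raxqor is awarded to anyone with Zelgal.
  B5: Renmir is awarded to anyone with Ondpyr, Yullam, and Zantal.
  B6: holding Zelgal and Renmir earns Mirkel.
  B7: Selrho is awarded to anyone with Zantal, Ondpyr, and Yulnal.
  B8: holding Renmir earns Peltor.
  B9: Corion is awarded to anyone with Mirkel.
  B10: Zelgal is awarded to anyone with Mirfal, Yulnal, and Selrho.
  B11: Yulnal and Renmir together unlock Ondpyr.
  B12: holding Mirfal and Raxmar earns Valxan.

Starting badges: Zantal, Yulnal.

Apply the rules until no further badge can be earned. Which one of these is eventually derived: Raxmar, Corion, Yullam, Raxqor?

With Yulnal, Ondpyr is earned (B1).
With Zantal, Ondpyr, and Yulnal, Selrho is earned (B7).
With Selrho, Mirfal is earned (B3).
With Mirfal, Yulnal, and Selrho, Zelgal is earned (B10).
With Zelgal, Raxqor is earned (B4).
No rule produces Yullam, and it is not given. Corion would need Mirkel (B9), but Mirkel is never earned. Raxmar would need Peltor, Selrho, and Mirfal (B2), but Peltor is never earned.

Raxqor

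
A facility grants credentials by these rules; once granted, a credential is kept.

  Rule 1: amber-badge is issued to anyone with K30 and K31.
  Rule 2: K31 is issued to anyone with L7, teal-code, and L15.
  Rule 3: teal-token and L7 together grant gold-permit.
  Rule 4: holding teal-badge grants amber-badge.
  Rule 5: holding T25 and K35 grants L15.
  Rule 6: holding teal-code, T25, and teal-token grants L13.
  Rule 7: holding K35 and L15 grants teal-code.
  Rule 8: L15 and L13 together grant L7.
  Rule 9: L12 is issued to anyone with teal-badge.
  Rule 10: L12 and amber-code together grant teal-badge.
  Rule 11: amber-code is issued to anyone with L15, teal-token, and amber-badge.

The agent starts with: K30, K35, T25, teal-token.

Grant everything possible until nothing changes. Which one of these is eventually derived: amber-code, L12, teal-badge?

amber-code

Holding T25 and K35 grants L15 (Rule 5).
Holding K35 and L15 grants teal-code (Rule 7).
Holding teal-code, T25, and teal-token grants L13 (Rule 6).
Holding L15 and L13 grants L7 (Rule 8).
Holding L7, teal-code, and L15 grants K31 (Rule 2).
Holding K30 and K31 grants amber-badge (Rule 1).
Holding L15, teal-token, and amber-badge grants amber-code (Rule 11).
teal-badge would need L12 and amber-code (Rule 10), but L12 is never granted. L12 would need teal-badge (Rule 9), but teal-badge is never granted.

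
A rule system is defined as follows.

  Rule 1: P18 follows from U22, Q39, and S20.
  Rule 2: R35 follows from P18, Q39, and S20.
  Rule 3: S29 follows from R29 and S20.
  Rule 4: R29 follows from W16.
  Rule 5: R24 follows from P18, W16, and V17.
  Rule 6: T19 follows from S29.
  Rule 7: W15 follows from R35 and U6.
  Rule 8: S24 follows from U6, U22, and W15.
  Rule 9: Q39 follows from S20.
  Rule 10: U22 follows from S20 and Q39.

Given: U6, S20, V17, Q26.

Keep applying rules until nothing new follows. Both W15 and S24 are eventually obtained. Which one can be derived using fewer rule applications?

W15: S20 holds, so Q39 follows (Rule 9). From S20 and Q39, Rule 10 gives U22. U22, Q39, and S20 hold, so P18 follows (Rule 1). P18, Q39, and S20 hold, so R35 follows (Rule 2). From R35 and U6, Rule 7 gives W15. [5 rule applications]
S24: From S20, Rule 9 gives Q39. From S20 and Q39, Rule 10 gives U22. U22, Q39, and S20 hold, so P18 follows (Rule 1). From P18, Q39, and S20, Rule 2 gives R35. R35 and U6 hold, so W15 follows (Rule 7). U6, U22, and W15 hold, so S24 follows (Rule 8). [6 rule applications]
W15 needs fewer.

W15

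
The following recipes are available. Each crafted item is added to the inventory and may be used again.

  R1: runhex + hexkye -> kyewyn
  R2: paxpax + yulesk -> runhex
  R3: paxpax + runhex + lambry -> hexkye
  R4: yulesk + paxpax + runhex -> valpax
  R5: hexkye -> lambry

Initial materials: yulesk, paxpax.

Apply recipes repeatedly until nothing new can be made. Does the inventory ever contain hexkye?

hexkye would need paxpax, runhex, and lambry (R3), but lambry is never obtained.

No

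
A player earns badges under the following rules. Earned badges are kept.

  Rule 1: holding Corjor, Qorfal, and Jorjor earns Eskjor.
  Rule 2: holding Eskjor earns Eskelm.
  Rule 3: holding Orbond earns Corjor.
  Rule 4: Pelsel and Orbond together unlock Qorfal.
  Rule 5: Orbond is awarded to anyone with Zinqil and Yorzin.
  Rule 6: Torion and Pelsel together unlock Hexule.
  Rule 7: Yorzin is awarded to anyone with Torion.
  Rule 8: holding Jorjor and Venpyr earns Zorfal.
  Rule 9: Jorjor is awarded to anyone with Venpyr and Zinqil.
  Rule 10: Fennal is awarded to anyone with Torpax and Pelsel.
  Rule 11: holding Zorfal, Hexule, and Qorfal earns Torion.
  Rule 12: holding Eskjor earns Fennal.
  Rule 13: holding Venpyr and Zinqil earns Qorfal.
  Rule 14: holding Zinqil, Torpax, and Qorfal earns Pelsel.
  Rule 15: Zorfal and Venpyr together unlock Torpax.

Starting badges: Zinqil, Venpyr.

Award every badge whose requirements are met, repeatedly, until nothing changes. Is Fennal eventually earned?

With Venpyr and Zinqil, Jorjor is earned (Rule 9).
With Venpyr and Zinqil, Qorfal is earned (Rule 13).
With Jorjor and Venpyr, Zorfal is earned (Rule 8).
With Zorfal and Venpyr, Torpax is earned (Rule 15).
With Zinqil, Torpax, and Qorfal, Pelsel is earned (Rule 14).
With Torpax and Pelsel, Fennal is earned (Rule 10).

Yes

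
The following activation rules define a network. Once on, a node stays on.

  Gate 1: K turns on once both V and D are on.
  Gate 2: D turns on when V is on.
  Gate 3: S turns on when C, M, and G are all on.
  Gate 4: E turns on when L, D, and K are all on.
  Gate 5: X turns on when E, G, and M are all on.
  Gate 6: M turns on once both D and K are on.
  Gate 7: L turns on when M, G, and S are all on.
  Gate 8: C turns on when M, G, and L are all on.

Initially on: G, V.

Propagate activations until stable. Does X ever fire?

X would need E, G, and M (Gate 5), but E never turns on.

No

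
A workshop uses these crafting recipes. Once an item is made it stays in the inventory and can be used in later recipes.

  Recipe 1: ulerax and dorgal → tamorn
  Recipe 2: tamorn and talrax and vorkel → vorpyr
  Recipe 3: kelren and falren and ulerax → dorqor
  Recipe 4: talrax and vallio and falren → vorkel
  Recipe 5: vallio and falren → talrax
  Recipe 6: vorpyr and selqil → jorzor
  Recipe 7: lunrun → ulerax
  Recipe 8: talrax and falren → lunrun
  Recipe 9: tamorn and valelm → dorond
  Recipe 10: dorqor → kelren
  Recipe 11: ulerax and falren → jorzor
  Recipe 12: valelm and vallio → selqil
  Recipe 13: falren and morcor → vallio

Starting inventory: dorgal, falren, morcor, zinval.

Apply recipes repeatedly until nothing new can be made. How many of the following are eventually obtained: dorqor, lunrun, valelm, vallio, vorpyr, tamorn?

falren and morcor → vallio (Recipe 13).
vallio and falren → talrax (Recipe 5).
talrax and vallio and falren → vorkel (Recipe 4).
talrax and falren → lunrun (Recipe 8).
lunrun → ulerax (Recipe 7).
Using Recipe 1, ulerax and dorgal make tamorn.
tamorn and talrax and vorkel → vorpyr (Recipe 2).
dorqor would need kelren, falren, and ulerax (Recipe 3), but kelren is never obtained.
lunrun: reached.
No rule produces valelm, and it is not given.
vallio: reached.
vorpyr: reached.
tamorn: reached.
Reached: lunrun, vallio, vorpyr, and tamorn — 4 of the 6.

4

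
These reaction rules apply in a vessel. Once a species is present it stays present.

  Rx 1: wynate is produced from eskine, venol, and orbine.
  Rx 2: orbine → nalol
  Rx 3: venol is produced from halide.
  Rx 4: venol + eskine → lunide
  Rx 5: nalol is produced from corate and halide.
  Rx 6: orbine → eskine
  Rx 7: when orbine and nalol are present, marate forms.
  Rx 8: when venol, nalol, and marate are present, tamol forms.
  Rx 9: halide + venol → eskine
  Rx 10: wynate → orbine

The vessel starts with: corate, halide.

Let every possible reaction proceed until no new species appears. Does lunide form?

halide present → venol forms (Rx 3).
halide and venol present → eskine forms (Rx 9).
venol and eskine present → lunide forms (Rx 4).

Yes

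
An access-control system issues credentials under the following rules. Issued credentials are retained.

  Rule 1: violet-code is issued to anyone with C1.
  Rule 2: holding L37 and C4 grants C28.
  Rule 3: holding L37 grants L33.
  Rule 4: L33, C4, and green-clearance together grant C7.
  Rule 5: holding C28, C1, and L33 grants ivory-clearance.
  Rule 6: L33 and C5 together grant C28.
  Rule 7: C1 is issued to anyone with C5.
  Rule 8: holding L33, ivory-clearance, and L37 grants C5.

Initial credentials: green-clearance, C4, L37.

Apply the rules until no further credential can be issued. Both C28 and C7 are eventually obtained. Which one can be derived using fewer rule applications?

C28: Holding L37 and C4 grants C28 (Rule 2). [1 rule application]
C7: Holding L37 grants L33 (Rule 3). Holding L33, C4, and green-clearance grants C7 (Rule 4). [2 rule applications]
C28 needs fewer.

C28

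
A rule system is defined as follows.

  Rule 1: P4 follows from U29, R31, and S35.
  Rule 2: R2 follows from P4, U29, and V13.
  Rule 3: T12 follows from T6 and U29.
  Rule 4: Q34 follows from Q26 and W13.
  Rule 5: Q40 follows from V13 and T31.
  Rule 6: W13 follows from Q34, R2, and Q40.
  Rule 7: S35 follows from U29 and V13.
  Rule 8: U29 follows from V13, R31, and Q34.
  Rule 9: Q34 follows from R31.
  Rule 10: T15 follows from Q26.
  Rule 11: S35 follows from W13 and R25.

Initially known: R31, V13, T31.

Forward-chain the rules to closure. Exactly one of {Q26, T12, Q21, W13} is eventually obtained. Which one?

V13 and T31 hold, so Q40 follows (Rule 5).
R31 holds, so Q34 follows (Rule 9).
From V13, R31, and Q34, Rule 8 gives U29.
U29 and V13 hold, so S35 follows (Rule 7).
From U29, R31, and S35, Rule 1 gives P4.
From P4, U29, and V13, Rule 2 gives R2.
From Q34, R2, and Q40, Rule 6 gives W13.
T12 would need T6 and U29 (Rule 3), but T6 is never established. No rule produces Q26, and it is not given. No rule produces Q21, and it is not given.

W13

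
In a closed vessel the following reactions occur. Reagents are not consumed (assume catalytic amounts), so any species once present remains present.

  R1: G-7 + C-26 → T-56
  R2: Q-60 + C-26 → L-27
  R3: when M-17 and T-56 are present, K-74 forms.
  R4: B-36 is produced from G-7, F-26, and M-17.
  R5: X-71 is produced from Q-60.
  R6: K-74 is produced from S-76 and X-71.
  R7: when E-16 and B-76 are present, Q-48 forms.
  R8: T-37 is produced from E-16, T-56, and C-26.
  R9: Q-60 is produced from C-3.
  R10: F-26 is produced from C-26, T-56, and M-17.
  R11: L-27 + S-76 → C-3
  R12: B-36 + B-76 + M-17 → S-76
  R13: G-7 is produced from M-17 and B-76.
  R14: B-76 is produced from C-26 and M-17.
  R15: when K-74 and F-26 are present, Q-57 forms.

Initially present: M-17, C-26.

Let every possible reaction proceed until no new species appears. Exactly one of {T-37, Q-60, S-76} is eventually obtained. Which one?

S-76

C-26 and M-17 present → B-76 forms (R14).
M-17 and B-76 present → G-7 forms (R13).
G-7 and C-26 present → T-56 forms (R1).
C-26, T-56, and M-17 present → F-26 forms (R10).
G-7, F-26, and M-17 present → B-36 forms (R4).
B-36, B-76, and M-17 present → S-76 forms (R12).
Q-60 would need C-3 (R9), but C-3 never forms. T-37 would need E-16, T-56, and C-26 (R8), but E-16 never forms.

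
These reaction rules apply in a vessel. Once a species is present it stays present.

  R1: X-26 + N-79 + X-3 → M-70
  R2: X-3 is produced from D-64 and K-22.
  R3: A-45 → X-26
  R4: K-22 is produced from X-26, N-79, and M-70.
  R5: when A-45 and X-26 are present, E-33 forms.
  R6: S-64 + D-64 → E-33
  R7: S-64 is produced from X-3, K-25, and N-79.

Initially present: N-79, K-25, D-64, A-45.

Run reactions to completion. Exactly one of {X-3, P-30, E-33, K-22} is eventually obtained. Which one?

A-45 present → X-26 forms (R3).
A-45 and X-26 present → E-33 forms (R5).
K-22 would need X-26, N-79, and M-70 (R4), but M-70 never forms. No rule produces P-30, and it is not given. X-3 would need D-64 and K-22 (R2), but K-22 never forms.

E-33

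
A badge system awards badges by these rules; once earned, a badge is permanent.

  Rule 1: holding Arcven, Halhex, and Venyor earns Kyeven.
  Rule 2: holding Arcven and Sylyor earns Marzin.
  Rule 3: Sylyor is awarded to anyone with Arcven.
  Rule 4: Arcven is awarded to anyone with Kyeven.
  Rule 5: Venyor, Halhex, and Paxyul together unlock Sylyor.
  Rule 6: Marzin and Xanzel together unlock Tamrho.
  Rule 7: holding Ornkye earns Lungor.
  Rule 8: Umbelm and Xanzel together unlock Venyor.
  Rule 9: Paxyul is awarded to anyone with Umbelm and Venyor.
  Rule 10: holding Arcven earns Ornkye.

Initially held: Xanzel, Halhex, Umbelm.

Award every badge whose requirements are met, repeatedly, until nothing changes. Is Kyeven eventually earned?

Kyeven would need Arcven, Halhex, and Venyor (Rule 1), but Arcven is never earned.

No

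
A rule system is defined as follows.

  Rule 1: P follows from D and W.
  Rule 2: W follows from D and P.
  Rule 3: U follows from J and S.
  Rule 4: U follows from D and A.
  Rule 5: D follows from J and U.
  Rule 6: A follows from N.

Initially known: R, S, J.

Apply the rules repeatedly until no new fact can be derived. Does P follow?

No

P would need D and W (Rule 1), but W is never established.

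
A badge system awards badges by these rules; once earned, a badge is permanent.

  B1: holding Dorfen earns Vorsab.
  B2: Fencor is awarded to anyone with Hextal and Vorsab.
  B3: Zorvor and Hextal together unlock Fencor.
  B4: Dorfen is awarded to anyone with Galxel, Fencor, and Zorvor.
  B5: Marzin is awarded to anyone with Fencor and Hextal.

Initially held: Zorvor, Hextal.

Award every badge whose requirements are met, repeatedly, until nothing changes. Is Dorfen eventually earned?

No

Dorfen would need Galxel, Fencor, and Zorvor (B4), but Galxel is never earned.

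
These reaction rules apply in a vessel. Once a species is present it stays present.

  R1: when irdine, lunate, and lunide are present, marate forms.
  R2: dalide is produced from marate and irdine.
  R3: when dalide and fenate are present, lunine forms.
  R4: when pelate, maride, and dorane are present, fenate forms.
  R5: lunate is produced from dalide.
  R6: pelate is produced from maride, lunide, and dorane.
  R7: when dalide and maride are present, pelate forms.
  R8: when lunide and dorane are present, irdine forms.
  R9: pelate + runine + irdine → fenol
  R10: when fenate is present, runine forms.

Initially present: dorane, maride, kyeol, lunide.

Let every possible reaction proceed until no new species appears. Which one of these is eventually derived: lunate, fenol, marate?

fenol

maride, lunide, and dorane present → pelate forms (R6).
lunide and dorane present → irdine forms (R8).
pelate, maride, and dorane present → fenate forms (R4).
fenate present → runine forms (R10).
pelate, runine, and irdine present → fenol forms (R9).
lunate would need dalide (R5), but dalide never forms. marate would need irdine, lunate, and lunide (R1), but lunate never forms.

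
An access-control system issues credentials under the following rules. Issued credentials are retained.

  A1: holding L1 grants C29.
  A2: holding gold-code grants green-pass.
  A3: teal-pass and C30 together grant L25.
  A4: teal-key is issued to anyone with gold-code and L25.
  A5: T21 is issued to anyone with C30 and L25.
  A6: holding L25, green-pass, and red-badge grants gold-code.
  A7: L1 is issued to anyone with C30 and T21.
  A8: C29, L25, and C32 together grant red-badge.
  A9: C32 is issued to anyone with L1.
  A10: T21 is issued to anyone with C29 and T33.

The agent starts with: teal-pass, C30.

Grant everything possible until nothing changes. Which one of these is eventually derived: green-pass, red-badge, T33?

red-badge

Holding teal-pass and C30 grants L25 (A3).
Holding C30 and L25 grants T21 (A5).
Holding C30 and T21 grants L1 (A7).
Holding L1 grants C32 (A9).
Holding L1 grants C29 (A1).
Holding C29, L25, and C32 grants red-badge (A8).
No rule produces T33, and it is not given. green-pass would need gold-code (A2), but gold-code is never granted.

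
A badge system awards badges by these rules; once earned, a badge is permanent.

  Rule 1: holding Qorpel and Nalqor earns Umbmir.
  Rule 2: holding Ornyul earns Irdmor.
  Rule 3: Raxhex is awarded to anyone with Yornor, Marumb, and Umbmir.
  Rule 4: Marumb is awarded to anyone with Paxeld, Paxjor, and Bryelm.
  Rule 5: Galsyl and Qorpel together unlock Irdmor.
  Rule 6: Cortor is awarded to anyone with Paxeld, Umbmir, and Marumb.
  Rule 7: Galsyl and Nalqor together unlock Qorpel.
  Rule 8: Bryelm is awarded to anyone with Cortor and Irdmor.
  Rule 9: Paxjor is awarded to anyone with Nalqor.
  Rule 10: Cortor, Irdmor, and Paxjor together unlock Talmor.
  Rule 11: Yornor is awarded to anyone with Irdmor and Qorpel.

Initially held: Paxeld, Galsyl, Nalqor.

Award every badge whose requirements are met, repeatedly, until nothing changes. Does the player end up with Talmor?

Talmor would need Cortor, Irdmor, and Paxjor (Rule 10), but Cortor is never earned.

No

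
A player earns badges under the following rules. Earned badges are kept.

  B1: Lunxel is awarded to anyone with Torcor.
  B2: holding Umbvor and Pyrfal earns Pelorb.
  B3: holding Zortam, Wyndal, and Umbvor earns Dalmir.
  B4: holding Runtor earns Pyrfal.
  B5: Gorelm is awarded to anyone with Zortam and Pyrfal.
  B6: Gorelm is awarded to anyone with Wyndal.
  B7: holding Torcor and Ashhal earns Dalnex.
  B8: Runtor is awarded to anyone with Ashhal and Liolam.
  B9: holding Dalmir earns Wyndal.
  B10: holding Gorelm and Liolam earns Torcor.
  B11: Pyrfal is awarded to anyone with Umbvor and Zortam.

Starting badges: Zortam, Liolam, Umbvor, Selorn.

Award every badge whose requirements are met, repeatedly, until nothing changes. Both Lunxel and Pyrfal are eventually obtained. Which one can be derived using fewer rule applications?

Pyrfal

Pyrfal: With Umbvor and Zortam, Pyrfal is earned (B11). [1 rule application]
Lunxel: With Umbvor and Zortam, Pyrfal is earned (B11). With Zortam and Pyrfal, Gorelm is earned (B5). With Gorelm and Liolam, Torcor is earned (B10). With Torcor, Lunxel is earned (B1). [4 rule applications]
Pyrfal needs fewer.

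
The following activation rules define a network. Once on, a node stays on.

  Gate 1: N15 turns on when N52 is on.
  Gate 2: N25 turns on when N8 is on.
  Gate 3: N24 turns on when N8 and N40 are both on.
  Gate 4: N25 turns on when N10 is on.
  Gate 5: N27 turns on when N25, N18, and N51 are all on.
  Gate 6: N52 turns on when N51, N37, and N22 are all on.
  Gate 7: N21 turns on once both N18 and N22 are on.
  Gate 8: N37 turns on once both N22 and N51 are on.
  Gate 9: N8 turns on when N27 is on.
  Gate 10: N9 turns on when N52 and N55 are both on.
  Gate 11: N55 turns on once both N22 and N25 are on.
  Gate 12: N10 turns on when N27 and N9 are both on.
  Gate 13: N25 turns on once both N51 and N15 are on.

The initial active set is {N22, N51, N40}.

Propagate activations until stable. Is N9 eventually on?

N22 and N51 are on, so N37 turns on (Gate 8).
Gate 6: N51, N37, and N22 on → N52 on.
N52 is on, so N15 turns on (Gate 1).
Gate 13: N51 and N15 on → N25 on.
N22 and N25 are on, so N55 turns on (Gate 11).
Gate 10: N52 and N55 on → N9 on.

Yes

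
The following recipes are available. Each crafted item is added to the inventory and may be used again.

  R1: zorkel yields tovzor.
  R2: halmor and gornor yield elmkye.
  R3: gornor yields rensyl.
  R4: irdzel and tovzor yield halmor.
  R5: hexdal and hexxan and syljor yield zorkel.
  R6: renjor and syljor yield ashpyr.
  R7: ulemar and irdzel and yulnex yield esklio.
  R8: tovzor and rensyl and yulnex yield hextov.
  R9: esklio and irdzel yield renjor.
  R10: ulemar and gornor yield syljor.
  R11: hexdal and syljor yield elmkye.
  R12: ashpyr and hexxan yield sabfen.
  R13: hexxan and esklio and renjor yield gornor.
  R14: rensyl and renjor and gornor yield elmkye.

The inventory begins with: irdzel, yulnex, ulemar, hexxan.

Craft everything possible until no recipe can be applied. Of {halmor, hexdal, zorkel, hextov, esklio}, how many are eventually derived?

ulemar and irdzel and yulnex → esklio (R7).
halmor would need irdzel and tovzor (R4), but tovzor is never obtained.
No rule produces hexdal, and it is not given.
zorkel would need hexdal, hexxan, and syljor (R5), but hexdal is never obtained.
hextov would need tovzor, rensyl, and yulnex (R8), but tovzor is never obtained.
esklio: reached.
Reached: esklio — 1 of the 5.

1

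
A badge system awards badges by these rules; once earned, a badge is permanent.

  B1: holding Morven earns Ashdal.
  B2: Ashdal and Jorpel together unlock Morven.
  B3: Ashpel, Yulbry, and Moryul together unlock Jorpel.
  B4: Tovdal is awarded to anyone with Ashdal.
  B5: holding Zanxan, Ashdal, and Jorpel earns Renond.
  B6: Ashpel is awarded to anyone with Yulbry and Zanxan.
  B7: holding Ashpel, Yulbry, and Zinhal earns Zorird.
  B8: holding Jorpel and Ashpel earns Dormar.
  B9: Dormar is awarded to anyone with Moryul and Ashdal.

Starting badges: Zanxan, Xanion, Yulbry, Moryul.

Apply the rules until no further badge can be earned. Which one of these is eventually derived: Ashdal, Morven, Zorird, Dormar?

Dormar

With Yulbry and Zanxan, Ashpel is earned (B6).
With Ashpel, Yulbry, and Moryul, Jorpel is earned (B3).
With Jorpel and Ashpel, Dormar is earned (B8).
Zorird would need Ashpel, Yulbry, and Zinhal (B7), but Zinhal is never earned. Ashdal would need Morven (B1), but Morven is never earned. Morven would need Ashdal and Jorpel (B2), but Ashdal is never earned.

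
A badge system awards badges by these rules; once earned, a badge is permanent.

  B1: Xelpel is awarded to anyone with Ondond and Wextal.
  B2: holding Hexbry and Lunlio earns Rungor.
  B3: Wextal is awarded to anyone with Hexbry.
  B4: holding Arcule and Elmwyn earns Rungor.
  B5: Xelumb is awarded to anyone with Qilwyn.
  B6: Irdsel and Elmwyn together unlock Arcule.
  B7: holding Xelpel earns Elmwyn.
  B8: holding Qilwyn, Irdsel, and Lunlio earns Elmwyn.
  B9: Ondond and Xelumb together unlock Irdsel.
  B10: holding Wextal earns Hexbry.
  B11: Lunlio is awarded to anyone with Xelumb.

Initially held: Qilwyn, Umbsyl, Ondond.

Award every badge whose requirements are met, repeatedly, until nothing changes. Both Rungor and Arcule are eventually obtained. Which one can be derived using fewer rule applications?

Arcule: With Qilwyn, Xelumb is earned (B5). With Ondond and Xelumb, Irdsel is earned (B9). With Xelumb, Lunlio is earned (B11). With Qilwyn, Irdsel, and Lunlio, Elmwyn is earned (B8). With Irdsel and Elmwyn, Arcule is earned (B6). [5 rule applications]
Rungor: With Qilwyn, Xelumb is earned (B5). With Ondond and Xelumb, Irdsel is earned (B9). With Xelumb, Lunlio is earned (B11). With Qilwyn, Irdsel, and Lunlio, Elmwyn is earned (B8). With Irdsel and Elmwyn, Arcule is earned (B6). With Arcule and Elmwyn, Rungor is earned (B4). [6 rule applications]
Arcule needs fewer.

Arcule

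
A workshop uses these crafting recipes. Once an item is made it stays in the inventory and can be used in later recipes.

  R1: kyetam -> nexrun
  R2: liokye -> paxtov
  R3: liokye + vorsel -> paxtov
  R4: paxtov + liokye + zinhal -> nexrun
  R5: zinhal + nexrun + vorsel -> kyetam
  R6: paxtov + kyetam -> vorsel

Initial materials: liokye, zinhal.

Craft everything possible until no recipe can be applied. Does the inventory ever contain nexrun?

Yes

Using R2, liokye makes paxtov.
paxtov + liokye + zinhal -> nexrun (R4).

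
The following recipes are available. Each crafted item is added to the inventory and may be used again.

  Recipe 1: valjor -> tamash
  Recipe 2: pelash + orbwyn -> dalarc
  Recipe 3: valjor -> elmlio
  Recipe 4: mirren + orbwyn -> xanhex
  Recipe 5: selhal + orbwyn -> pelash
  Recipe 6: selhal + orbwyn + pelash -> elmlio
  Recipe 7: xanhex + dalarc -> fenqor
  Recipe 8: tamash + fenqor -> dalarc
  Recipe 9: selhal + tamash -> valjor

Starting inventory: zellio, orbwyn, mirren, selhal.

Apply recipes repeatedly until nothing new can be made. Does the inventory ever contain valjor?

No

valjor would need selhal and tamash (Recipe 9), but tamash is never obtained.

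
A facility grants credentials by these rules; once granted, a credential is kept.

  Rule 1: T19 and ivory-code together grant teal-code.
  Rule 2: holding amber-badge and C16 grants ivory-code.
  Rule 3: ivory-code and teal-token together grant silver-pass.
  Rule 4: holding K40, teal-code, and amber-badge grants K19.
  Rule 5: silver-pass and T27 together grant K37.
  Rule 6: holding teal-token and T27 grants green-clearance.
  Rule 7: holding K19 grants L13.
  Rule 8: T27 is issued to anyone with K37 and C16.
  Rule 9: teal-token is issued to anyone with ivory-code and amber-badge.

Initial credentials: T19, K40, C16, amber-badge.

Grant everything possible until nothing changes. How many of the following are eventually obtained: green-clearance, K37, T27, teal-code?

Holding amber-badge and C16 grants ivory-code (Rule 2).
Holding T19 and ivory-code grants teal-code (Rule 1).
green-clearance would need teal-token and T27 (Rule 6), but T27 is never granted.
K37 would need silver-pass and T27 (Rule 5), but T27 is never granted.
T27 would need K37 and C16 (Rule 8), but K37 is never granted.
teal-code: reached.
Reached: teal-code — 1 of the 4.

1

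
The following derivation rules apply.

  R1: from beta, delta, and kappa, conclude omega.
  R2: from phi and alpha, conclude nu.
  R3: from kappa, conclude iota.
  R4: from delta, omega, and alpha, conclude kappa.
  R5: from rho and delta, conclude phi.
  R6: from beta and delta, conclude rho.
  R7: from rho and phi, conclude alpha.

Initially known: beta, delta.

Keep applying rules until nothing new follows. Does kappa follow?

kappa would need delta, omega, and alpha (R4), but omega is never established.

No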